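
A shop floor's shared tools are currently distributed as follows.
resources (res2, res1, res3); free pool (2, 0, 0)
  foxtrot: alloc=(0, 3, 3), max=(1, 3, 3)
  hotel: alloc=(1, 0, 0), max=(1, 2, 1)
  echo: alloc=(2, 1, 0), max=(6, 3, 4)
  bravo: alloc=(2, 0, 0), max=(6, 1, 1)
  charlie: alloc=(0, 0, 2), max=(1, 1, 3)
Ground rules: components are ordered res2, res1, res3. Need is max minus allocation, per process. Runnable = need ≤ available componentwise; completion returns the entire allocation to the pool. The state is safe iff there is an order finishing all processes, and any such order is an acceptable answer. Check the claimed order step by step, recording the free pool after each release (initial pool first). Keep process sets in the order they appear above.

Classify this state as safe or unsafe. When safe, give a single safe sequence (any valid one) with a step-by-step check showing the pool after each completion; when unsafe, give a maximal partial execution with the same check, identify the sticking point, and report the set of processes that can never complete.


UNSAFE — no complete ordering exists.
Key observation: after foxtrot, hotel, charlie complete, (3, 3, 5) is the best the pool ever gets, yet each leftover process wants more res2.
The run foxtrot, hotel, charlie cannot be extended any further. Verifying each step:
  pool = (2, 0, 0)
  run foxtrot (needs (1, 0, 0), free (2, 0, 0)); after release of (0, 3, 3) the pool is (2, 3, 3)
  run hotel (needs (0, 2, 1), free (2, 3, 3)); after release of (1, 0, 0) the pool is (3, 3, 3)
  run charlie (needs (1, 1, 1), free (3, 3, 3)); after release of (0, 0, 2) the pool is (3, 3, 5)
  blocked: echo wants (4, 2, 4), pool (3, 3, 5) — not enough res2
  blocked: bravo wants (4, 1, 1), pool (3, 3, 5) — not enough res2
Permanently blocked: echo and bravo.


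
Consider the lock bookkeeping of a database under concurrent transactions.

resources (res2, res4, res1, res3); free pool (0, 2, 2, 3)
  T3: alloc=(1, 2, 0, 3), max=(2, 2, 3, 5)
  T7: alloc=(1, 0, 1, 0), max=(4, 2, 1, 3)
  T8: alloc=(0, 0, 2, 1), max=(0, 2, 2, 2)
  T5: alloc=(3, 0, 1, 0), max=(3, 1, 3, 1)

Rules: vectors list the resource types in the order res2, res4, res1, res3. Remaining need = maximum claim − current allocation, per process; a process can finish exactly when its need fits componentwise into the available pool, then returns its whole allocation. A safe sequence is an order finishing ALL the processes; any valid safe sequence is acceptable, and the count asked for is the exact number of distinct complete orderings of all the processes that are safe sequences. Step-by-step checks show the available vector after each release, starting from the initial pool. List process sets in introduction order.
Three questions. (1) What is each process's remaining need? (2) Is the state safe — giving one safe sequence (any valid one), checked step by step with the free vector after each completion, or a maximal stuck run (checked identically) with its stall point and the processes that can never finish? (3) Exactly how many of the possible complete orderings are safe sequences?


(1) Need matrix, components ordered res2, res4, res1, res3:
  T3: (1, 0, 3, 2)
  T7: (3, 2, 0, 3)
  T8: (0, 2, 0, 1)
  T5: (0, 1, 2, 1)
(2) SAFE. One safe sequence: T8, T5, T3, T7.
Key observation: T8 marks the first exact bind of the order: its need (0, 2, 0, 1) fits the free (0, 2, 2, 3) with zero slack on a requested resource.
Verifying each step:
  pool = (0, 2, 2, 3)
  T8 needs (0, 2, 0, 1) <= (0, 2, 2, 3) -> finishes; pool += (0, 0, 2, 1) = (0, 2, 4, 4)
  T5 needs (0, 1, 2, 1) <= (0, 2, 4, 4) -> finishes; pool += (3, 0, 1, 0) = (3, 2, 5, 4)
  T3 needs (1, 0, 3, 2) <= (3, 2, 5, 4) -> finishes; pool += (1, 2, 0, 3) = (4, 4, 5, 7)
  T7 needs (3, 2, 0, 3) <= (4, 4, 5, 7) -> finishes; pool += (1, 0, 1, 0) = (5, 4, 6, 7)
(3) Exactly 8 of the possible complete orderings are safe sequences.


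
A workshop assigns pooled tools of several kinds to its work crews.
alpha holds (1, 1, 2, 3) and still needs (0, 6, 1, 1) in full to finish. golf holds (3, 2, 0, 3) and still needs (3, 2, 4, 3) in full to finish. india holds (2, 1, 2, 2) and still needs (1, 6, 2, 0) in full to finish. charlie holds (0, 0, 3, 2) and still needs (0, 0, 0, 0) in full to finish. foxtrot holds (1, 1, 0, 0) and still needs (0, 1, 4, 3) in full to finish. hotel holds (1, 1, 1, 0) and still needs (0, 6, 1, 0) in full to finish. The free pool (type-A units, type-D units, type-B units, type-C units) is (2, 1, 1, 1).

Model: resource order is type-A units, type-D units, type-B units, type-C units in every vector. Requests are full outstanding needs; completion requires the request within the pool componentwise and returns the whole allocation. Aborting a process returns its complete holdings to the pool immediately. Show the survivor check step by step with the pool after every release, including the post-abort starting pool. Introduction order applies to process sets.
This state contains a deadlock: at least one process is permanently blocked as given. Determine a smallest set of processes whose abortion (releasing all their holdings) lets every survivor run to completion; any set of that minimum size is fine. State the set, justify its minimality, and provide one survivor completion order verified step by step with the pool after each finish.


The answer: abort alpha and india.
Key observation: before aborting alpha and india, hotel was permanently blocked — no order could ever run it; afterwards it completes at step 4.
Why nothing smaller works — every single abort fails: alpha alone leaves india blocked (short on type-D units); golf alone leaves alpha blocked (short on type-D units); india alone leaves alpha blocked (short on type-D units); charlie alone leaves alpha blocked (short on type-D units); foxtrot alone leaves alpha blocked (short on type-D units); hotel alone leaves alpha blocked (short on type-D units).
One survivor order: charlie, foxtrot, golf, hotel. Verifying each step (post-abort pool first):
  pool = (5, 3, 5, 6)
  charlie: need (0, 0, 0, 0) fits (5, 3, 5, 6); releases (0, 0, 3, 2), pool now (5, 3, 8, 8)
  foxtrot: need (0, 1, 4, 3) fits (5, 3, 8, 8); releases (1, 1, 0, 0), pool now (6, 4, 8, 8)
  golf: need (3, 2, 4, 3) fits (6, 4, 8, 8); releases (3, 2, 0, 3), pool now (9, 6, 8, 11)
  hotel: need (0, 6, 1, 0) fits (9, 6, 8, 11); releases (1, 1, 1, 0), pool now (10, 7, 9, 11)


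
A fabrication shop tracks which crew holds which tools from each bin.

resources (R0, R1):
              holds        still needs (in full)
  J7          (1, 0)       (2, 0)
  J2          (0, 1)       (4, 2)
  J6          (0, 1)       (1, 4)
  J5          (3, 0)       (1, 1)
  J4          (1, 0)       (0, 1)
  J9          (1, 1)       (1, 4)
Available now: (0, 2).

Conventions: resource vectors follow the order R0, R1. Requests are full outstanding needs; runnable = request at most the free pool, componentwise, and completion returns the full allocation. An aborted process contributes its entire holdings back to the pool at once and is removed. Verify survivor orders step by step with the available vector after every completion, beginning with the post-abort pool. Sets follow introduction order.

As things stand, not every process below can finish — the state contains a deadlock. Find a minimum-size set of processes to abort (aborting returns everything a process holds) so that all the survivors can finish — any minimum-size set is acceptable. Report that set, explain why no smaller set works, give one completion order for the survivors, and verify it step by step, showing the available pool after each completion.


The answer: abort J9.
Key observation: J6 had no path to completion before; after the abort of J9 ((1, 1) returned), step 5 is where it fits.
Minimality: the empty abort set fails — the state is deadlocked as it stands.
One survivor order: J4, J5, J2, J7, J6. Walking it through (post-abort pool first):
  pool = (1, 3)
  J4: need (0, 1) fits (1, 3); releases (1, 0), pool now (2, 3)
  J5: need (1, 1) fits (2, 3); releases (3, 0), pool now (5, 3)
  J2: need (4, 2) fits (5, 3); releases (0, 1), pool now (5, 4)
  J7: need (2, 0) fits (5, 4); releases (1, 0), pool now (6, 4)
  J6: need (1, 4) fits (6, 4); releases (0, 1), pool now (6, 5)


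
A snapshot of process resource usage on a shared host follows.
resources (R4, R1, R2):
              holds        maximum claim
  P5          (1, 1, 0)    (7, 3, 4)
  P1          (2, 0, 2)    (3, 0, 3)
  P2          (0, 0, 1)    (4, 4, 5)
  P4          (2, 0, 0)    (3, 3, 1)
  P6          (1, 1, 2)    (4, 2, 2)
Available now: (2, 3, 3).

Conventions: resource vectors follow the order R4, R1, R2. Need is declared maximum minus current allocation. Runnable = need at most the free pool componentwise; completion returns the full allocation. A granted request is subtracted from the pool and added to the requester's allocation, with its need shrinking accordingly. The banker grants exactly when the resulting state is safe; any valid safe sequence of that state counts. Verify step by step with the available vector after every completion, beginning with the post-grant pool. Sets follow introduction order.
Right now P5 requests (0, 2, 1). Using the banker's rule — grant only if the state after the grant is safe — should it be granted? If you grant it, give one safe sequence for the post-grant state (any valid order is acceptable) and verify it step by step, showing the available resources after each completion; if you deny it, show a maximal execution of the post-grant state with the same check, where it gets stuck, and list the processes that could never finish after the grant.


DENY: after the grant no complete ordering would exist.
Key observation: after P1, P6 the pool peaks at (5, 2, 6), and each blocked process is short somewhere: P5 on R4; P2 on R1; P4 on R1.
After a pretend grant, a maximal execution: P1, P6 — then nothing else fits. Step-by-step check:
  pool = (2, 1, 2)
  run P1 (needs (1, 0, 1), free (2, 1, 2)); after release of (2, 0, 2) the pool is (4, 1, 4)
  run P6 (needs (3, 1, 0), free (4, 1, 4)); after release of (1, 1, 2) the pool is (5, 2, 6)
  P5 cannot run: need (6, 0, 3) vs free (5, 2, 6) (insufficient R4)
  P2 cannot run: need (4, 4, 4) vs free (5, 2, 6) (insufficient R1)
  P4 cannot run: need (1, 3, 1) vs free (5, 2, 6) (insufficient R1)
Processes that could never finish after the grant: P5, P2 and P4.


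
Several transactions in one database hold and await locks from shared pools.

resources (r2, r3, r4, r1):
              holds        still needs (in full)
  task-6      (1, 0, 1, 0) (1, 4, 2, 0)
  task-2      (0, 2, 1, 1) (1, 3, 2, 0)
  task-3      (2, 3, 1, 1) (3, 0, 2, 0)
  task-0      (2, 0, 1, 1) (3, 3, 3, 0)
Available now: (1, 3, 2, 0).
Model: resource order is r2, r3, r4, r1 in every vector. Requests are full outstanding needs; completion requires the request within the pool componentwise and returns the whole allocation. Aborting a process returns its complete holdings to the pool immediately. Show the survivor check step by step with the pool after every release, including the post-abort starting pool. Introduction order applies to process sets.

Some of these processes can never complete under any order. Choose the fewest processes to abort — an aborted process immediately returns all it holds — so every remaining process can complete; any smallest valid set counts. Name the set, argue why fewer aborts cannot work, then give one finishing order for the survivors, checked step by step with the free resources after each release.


Abort task-0.
Key observation: task-3 could never have finished before the abort; with (2, 0, 1, 1) returned by task-0, it fits at step 1.
Minimality: the empty abort set fails — the state is deadlocked as it stands.
The survivors complete as task-3, task-2, task-6. Step-by-step check (starting from the post-abort pool):
  pool = (3, 3, 3, 1)
  task-3: need (3, 0, 2, 0) fits (3, 3, 3, 1); releases (2, 3, 1, 1), pool now (5, 6, 4, 2)
  task-2: need (1, 3, 2, 0) fits (5, 6, 4, 2); releases (0, 2, 1, 1), pool now (5, 8, 5, 3)
  task-6: need (1, 4, 2, 0) fits (5, 8, 5, 3); releases (1, 0, 1, 0), pool now (6, 8, 6, 3)


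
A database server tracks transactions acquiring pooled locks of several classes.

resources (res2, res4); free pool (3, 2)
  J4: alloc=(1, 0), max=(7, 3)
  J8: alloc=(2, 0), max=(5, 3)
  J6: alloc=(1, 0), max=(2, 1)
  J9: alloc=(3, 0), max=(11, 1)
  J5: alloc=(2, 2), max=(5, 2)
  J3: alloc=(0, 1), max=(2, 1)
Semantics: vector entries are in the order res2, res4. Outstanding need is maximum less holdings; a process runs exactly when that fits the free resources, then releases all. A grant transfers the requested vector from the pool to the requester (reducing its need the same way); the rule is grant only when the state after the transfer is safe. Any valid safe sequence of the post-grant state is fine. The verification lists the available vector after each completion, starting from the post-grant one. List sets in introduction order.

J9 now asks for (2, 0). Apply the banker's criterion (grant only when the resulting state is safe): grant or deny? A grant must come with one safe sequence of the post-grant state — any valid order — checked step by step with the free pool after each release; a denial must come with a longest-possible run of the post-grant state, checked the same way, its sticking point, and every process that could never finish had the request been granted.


DENY: after the grant no complete ordering would exist.
Key observation: even finishing J6, J3 leaves just (2, 3) free — too little res2 for any of the remaining processes.
Pretend the grant happened; the run J6, J3 goes as far as possible. Step-by-step check:
  pool = (1, 2)
  J6 needs (1, 1) <= (1, 2) -> finishes; pool += (1, 0) = (2, 2)
  J3 needs (2, 0) <= (2, 2) -> finishes; pool += (0, 1) = (2, 3)
  J4 cannot run: need (6, 3) vs free (2, 3) (insufficient res2)
  J8 cannot run: need (3, 3) vs free (2, 3) (insufficient res2)
  J9 cannot run: need (6, 1) vs free (2, 3) (insufficient res2)
  J5 cannot run: need (3, 0) vs free (2, 3) (insufficient res2)
Post-grant, the permanently blocked set is J4, J8, J9 and J5.


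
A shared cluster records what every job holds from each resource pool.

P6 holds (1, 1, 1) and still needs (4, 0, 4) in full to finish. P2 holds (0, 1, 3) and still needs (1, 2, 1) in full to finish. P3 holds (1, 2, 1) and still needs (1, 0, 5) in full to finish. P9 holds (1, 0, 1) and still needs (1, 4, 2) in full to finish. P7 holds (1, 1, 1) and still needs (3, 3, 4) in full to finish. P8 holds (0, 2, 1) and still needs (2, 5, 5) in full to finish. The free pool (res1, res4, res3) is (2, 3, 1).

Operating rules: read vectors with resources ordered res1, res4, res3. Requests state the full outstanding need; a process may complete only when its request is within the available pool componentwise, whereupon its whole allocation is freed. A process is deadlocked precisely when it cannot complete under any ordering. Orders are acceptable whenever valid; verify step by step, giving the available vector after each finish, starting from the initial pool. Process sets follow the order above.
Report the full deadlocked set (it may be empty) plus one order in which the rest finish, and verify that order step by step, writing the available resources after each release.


The deadlocked set is empty.
Key observation: there is always a runnable process — P2 first — so the state unwinds completely.
A valid finishing order for the others: P2, P9, P3, P7, P6, P8. Check, step by step:
  pool = (2, 3, 1)
  P2 needs (1, 2, 1) <= (2, 3, 1) -> finishes; pool += (0, 1, 3) = (2, 4, 4)
  P9 needs (1, 4, 2) <= (2, 4, 4) -> finishes; pool += (1, 0, 1) = (3, 4, 5)
  P3 needs (1, 0, 5) <= (3, 4, 5) -> finishes; pool += (1, 2, 1) = (4, 6, 6)
  P7 needs (3, 3, 4) <= (4, 6, 6) -> finishes; pool += (1, 1, 1) = (5, 7, 7)
  P6 needs (4, 0, 4) <= (5, 7, 7) -> finishes; pool += (1, 1, 1) = (6, 8, 8)
  P8 needs (2, 5, 5) <= (6, 8, 8) -> finishes; pool += (0, 2, 1) = (6, 10, 9)


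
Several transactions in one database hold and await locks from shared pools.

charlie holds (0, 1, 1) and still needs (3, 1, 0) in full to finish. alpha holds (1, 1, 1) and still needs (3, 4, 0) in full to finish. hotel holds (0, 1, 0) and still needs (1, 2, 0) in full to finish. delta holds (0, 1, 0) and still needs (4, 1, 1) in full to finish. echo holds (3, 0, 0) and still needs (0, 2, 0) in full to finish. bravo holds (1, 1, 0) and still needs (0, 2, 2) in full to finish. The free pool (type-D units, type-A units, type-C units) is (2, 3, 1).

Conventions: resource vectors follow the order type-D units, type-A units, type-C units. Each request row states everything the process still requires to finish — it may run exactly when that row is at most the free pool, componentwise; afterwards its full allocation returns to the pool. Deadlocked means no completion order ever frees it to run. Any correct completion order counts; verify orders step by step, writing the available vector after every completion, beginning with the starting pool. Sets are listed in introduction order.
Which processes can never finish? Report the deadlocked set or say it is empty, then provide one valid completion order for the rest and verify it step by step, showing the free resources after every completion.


The deadlocked set is empty.
Key observation: no deadlock: echo fits now, and the freed resources carry the rest through.
One completion order for the rest: echo, charlie, hotel, delta, alpha, bravo. Check, step by step:
  pool = (2, 3, 1)
  run echo (needs (0, 2, 0), free (2, 3, 1)); after release of (3, 0, 0) the pool is (5, 3, 1)
  run charlie (needs (3, 1, 0), free (5, 3, 1)); after release of (0, 1, 1) the pool is (5, 4, 2)
  run hotel (needs (1, 2, 0), free (5, 4, 2)); after release of (0, 1, 0) the pool is (5, 5, 2)
  run delta (needs (4, 1, 1), free (5, 5, 2)); after release of (0, 1, 0) the pool is (5, 6, 2)
  run alpha (needs (3, 4, 0), free (5, 6, 2)); after release of (1, 1, 1) the pool is (6, 7, 3)
  run bravo (needs (0, 2, 2), free (6, 7, 3)); after release of (1, 1, 0) the pool is (7, 8, 3)


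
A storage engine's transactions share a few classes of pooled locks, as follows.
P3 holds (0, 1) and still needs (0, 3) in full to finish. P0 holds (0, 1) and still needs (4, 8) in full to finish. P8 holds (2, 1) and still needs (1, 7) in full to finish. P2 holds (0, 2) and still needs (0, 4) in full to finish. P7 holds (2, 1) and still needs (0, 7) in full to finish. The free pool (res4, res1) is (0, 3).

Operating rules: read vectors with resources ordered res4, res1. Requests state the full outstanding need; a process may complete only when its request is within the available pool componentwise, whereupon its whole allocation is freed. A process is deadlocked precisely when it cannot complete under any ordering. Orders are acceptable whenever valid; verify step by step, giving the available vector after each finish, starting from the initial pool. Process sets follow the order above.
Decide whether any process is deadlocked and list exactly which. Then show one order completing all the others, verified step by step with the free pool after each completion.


The deadlocked set is P0, P8 and P7.
Key observation: the pool after P3, P2 is (0, 6); every surviving request exceeds it in res1, so progress ends there.
One completion order for the rest: P3, P2. Walking it through:
  pool = (0, 3)
  P3: need (0, 3) fits (0, 3); releases (0, 1), pool now (0, 4)
  P2: need (0, 4) fits (0, 4); releases (0, 2), pool now (0, 6)
The stuck group stays short no matter what:
  blocked: P0 wants (4, 8), pool (0, 6) — not enough res4 and res1
  blocked: P8 wants (1, 7), pool (0, 6) — not enough res4 and res1
  blocked: P7 wants (0, 7), pool (0, 6) — not enough res1


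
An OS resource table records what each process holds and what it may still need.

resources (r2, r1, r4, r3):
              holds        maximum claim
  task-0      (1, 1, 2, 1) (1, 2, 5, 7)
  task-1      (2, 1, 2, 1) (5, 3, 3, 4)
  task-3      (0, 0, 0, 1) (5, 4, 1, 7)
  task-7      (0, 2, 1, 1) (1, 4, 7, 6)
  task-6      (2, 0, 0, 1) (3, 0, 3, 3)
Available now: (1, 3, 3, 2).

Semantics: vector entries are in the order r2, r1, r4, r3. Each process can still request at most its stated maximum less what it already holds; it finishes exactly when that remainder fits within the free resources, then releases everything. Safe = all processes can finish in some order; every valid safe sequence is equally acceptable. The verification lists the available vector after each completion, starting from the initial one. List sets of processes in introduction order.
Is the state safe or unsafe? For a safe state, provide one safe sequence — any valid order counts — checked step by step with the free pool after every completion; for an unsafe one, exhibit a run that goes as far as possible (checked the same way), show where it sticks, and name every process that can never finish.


The state is UNSAFE.
Key observation: no order helps: past task-6, task-1, the free pool tops out at (5, 4, 5, 4), below what each blocked process needs in r3.
Going as far as possible: task-6, task-1; after that, nothing fits. Check, step by step:
  pool = (1, 3, 3, 2)
  run task-6 (needs (1, 0, 3, 2), free (1, 3, 3, 2)); after release of (2, 0, 0, 1) the pool is (3, 3, 3, 3)
  run task-1 (needs (3, 2, 1, 3), free (3, 3, 3, 3)); after release of (2, 1, 2, 1) the pool is (5, 4, 5, 4)
  task-0 cannot run: need (0, 1, 3, 6) vs free (5, 4, 5, 4) (insufficient r3)
  task-3 cannot run: need (5, 4, 1, 6) vs free (5, 4, 5, 4) (insufficient r3)
  task-7 cannot run: need (1, 2, 6, 5) vs free (5, 4, 5, 4) (insufficient r4 and r3)
Never able to finish: task-0, task-3 and task-7.


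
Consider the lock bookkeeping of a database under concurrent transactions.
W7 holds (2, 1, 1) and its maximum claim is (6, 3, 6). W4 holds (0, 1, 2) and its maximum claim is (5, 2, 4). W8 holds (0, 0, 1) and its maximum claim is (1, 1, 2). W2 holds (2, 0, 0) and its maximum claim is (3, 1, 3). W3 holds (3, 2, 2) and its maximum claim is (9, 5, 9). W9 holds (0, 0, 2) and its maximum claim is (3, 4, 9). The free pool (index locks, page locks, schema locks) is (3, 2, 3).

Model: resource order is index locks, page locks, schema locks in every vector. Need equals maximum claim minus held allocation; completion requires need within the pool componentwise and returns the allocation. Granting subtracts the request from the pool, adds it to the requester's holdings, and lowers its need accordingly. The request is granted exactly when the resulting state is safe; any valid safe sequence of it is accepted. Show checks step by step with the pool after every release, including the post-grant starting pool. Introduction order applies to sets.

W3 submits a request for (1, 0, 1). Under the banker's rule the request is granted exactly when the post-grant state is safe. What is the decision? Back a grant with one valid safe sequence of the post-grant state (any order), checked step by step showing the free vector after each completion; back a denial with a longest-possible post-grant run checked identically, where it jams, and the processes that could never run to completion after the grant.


DENY. Granting would leave the state unsafe.
Key observation: after W8, W2 the pool peaks at (4, 2, 3), and each blocked process is short somewhere: W7 on schema locks; W4 on index locks; W3 on index locks, page locks, schema locks; W9 on page locks, schema locks.
Pretend the grant happened; the run W8, W2 goes as far as possible. Walking it through:
  pool = (2, 2, 2)
  run W8 (needs (1, 1, 1), free (2, 2, 2)); after release of (0, 0, 1) the pool is (2, 2, 3)
  run W2 (needs (1, 1, 3), free (2, 2, 3)); after release of (2, 0, 0) the pool is (4, 2, 3)
  blocked: W7 wants (4, 2, 5), pool (4, 2, 3) — not enough schema locks
  blocked: W4 wants (5, 1, 2), pool (4, 2, 3) — not enough index locks
  blocked: W3 wants (5, 3, 6), pool (4, 2, 3) — not enough index locks, page locks and schema locks
  blocked: W9 wants (3, 4, 7), pool (4, 2, 3) — not enough page locks and schema locks
Post-grant, the permanently blocked set is W7, W4, W3 and W9.


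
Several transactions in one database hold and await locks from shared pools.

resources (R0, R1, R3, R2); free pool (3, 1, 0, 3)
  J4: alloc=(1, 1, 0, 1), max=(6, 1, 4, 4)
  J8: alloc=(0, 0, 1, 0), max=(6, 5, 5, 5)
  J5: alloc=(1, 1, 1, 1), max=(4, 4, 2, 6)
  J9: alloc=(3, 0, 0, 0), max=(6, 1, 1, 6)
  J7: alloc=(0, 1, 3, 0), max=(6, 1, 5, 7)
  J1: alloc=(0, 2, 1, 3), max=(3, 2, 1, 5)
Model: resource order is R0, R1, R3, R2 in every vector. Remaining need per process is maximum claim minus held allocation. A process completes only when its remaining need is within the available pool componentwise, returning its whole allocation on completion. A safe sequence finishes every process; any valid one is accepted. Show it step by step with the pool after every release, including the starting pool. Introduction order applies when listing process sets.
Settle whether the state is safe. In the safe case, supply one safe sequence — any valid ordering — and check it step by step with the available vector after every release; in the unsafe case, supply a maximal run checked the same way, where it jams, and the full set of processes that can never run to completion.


SAFE — a valid safe sequence is J1, J9, J5, J7, J8, J4.
Key observation: the first exact fit in this order is J1 — it needs (3, 0, 0, 2) with (3, 1, 0, 3) free, meeting a requested resource to the last unit.
Step-by-step check:
  pool = (3, 1, 0, 3)
  run J1 (needs (3, 0, 0, 2), free (3, 1, 0, 3)); after release of (0, 2, 1, 3) the pool is (3, 3, 1, 6)
  run J9 (needs (3, 1, 1, 6), free (3, 3, 1, 6)); after release of (3, 0, 0, 0) the pool is (6, 3, 1, 6)
  run J5 (needs (3, 3, 1, 5), free (6, 3, 1, 6)); after release of (1, 1, 1, 1) the pool is (7, 4, 2, 7)
  run J7 (needs (6, 0, 2, 7), free (7, 4, 2, 7)); after release of (0, 1, 3, 0) the pool is (7, 5, 5, 7)
  run J8 (needs (6, 5, 4, 5), free (7, 5, 5, 7)); after release of (0, 0, 1, 0) the pool is (7, 5, 6, 7)
  run J4 (needs (5, 0, 4, 3), free (7, 5, 6, 7)); after release of (1, 1, 0, 1) the pool is (8, 6, 6, 8)


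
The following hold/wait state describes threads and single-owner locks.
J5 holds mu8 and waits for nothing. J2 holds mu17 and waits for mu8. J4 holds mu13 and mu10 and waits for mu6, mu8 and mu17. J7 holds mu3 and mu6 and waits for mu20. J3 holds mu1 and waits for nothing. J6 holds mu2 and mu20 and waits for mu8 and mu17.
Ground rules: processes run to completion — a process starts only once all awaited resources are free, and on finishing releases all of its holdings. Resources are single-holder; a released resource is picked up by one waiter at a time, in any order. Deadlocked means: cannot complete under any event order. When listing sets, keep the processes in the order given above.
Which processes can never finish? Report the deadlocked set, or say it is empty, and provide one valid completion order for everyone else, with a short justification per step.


No process is deadlocked.
Key observation: no waiting chain loops back on itself — every chain ends at a process that waits on nothing, so everyone eventually runs.
The rest can finish in the order J5, J2, J6, J7, J4, J3.
Walking it through:
  run J5 (it waits on nothing); releases mu8
  J2: everything it awaited (mu8) is free; runs, freeing mu17
  J6: everything it awaited (mu8 and mu17) is free; runs, freeing mu2 and mu20
  J7: everything it awaited (mu20) is free; runs, freeing mu3 and mu6
  J4: everything it awaited (mu6, mu8 and mu17) is free; runs, freeing mu13 and mu10
  run J3 (it waits on nothing); releases mu1


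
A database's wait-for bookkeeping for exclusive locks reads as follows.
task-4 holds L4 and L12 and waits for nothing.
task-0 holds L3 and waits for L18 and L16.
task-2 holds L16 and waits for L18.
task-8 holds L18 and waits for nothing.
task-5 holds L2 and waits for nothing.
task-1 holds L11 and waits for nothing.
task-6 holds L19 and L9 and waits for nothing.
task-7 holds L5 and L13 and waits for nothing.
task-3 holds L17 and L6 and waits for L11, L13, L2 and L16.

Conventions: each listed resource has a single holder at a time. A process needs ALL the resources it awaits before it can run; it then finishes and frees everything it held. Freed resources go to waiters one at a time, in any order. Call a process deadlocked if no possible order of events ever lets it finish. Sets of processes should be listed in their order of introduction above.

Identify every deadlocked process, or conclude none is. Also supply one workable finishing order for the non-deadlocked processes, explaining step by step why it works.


The deadlocked set is empty.
Key observation: the wait relation is loop-free; peeling off processes with no waits unwinds the whole state.
The rest can finish in the order task-8, task-2, task-1, task-5, task-7, task-3, task-6, task-0, task-4.
Verifying each step:
  run task-8 (it waits on nothing); releases L18
  task-2: everything it awaited (L18) is free; runs, freeing L16
  run task-1 (it waits on nothing); releases L11
  run task-5 (it waits on nothing); releases L2
  run task-7 (it waits on nothing); releases L5 and L13
  task-3: everything it awaited (L11, L13, L2 and L16) is free; runs, freeing L17 and L6
  run task-6 (it waits on nothing); releases L19 and L9
  task-0: everything it awaited (L18 and L16) is free; runs, freeing L3
  run task-4 (it waits on nothing); releases L4 and L12


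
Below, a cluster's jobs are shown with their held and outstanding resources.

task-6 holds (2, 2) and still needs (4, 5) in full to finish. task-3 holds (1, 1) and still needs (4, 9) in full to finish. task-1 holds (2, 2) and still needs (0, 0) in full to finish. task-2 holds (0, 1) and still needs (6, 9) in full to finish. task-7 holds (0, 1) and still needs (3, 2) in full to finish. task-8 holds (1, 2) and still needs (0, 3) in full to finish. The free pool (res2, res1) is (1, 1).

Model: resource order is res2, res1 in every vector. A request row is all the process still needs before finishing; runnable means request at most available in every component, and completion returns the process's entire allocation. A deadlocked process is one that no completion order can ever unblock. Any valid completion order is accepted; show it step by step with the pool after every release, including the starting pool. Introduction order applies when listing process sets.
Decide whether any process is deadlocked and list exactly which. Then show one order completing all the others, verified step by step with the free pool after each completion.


Deadlocked: task-3 and task-2.
Key observation: task-1, task-8, task-7, task-6 can finish, but then (6, 8) is all there is, and the blocked group's res1 demands exceed it.
The rest can finish in the order task-1, task-8, task-7, task-6. Walking it through:
  pool = (1, 1)
  run task-1 (needs (0, 0), free (1, 1)); after release of (2, 2) the pool is (3, 3)
  run task-8 (needs (0, 3), free (3, 3)); after release of (1, 2) the pool is (4, 5)
  run task-7 (needs (3, 2), free (4, 5)); after release of (0, 1) the pool is (4, 6)
  run task-6 (needs (4, 5), free (4, 6)); after release of (2, 2) the pool is (6, 8)
None of the blocked processes ever fits:
  blocked: task-3 wants (4, 9), pool (6, 8) — not enough res1
  blocked: task-2 wants (6, 9), pool (6, 8) — not enough res1


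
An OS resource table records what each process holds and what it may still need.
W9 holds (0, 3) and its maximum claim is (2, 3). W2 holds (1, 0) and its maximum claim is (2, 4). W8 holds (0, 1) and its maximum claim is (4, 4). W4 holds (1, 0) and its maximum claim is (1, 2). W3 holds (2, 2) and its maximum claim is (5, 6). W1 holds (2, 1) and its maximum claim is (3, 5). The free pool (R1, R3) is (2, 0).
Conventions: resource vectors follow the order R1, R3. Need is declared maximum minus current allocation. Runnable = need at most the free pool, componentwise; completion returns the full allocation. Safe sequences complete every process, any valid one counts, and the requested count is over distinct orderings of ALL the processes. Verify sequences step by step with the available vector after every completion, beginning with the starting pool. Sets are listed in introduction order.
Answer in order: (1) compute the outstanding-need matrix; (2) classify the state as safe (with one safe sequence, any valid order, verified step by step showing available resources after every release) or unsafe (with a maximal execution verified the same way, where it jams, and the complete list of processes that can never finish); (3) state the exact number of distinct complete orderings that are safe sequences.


(1) Need matrix, components ordered R1, R3:
  W9: (2, 0)
  W2: (1, 4)
  W8: (4, 3)
  W4: (0, 2)
  W3: (3, 4)
  W1: (1, 4)
(2) The state is UNSAFE.
Key observation: after W9, W4 the pool peaks at (3, 3), and each blocked process is short somewhere: W2 on R3; W8 on R1; W3 on R3; W1 on R3.
Going as far as possible: W9, W4; after that, nothing fits. Verifying each step:
  pool = (2, 0)
  W9: need (2, 0) fits (2, 0); releases (0, 3), pool now (2, 3)
  W4: need (0, 2) fits (2, 3); releases (1, 0), pool now (3, 3)
  blocked: W2 wants (1, 4), pool (3, 3) — not enough R3
  blocked: W8 wants (4, 3), pool (3, 3) — not enough R1
  blocked: W3 wants (3, 4), pool (3, 3) — not enough R3
  blocked: W1 wants (1, 4), pool (3, 3) — not enough R3
Permanently blocked: W2, W8, W3 and W1.
(3) The exact count: 0 of the possible complete orderings are safe sequences.


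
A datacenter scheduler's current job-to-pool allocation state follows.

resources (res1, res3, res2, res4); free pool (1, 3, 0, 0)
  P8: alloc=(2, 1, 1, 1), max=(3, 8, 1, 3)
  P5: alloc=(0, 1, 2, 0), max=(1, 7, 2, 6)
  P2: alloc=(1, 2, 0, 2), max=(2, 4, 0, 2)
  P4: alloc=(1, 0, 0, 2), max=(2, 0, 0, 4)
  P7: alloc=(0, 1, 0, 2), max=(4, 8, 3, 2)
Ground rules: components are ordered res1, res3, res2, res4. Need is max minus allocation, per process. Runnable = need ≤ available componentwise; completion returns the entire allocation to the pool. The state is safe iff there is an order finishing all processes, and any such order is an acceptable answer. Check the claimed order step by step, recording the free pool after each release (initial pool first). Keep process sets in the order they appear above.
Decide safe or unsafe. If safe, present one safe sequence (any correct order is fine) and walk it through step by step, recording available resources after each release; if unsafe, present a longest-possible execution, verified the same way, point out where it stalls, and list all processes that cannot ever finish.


The state is UNSAFE.
Key observation: the wall is res3: completing P2, P4 brings the pool only to (3, 5, 0, 4), and all the rest need more.
Going as far as possible: P2, P4; after that, nothing fits. Check, step by step:
  pool = (1, 3, 0, 0)
  P2: need (1, 2, 0, 0) fits (1, 3, 0, 0); releases (1, 2, 0, 2), pool now (2, 5, 0, 2)
  P4: need (1, 0, 0, 2) fits (2, 5, 0, 2); releases (1, 0, 0, 2), pool now (3, 5, 0, 4)
  blocked: P8 wants (1, 7, 0, 2), pool (3, 5, 0, 4) — not enough res3
  blocked: P5 wants (1, 6, 0, 6), pool (3, 5, 0, 4) — not enough res3 and res4
  blocked: P7 wants (4, 7, 3, 0), pool (3, 5, 0, 4) — not enough res1, res3 and res2
Permanently blocked: P8, P5 and P7.


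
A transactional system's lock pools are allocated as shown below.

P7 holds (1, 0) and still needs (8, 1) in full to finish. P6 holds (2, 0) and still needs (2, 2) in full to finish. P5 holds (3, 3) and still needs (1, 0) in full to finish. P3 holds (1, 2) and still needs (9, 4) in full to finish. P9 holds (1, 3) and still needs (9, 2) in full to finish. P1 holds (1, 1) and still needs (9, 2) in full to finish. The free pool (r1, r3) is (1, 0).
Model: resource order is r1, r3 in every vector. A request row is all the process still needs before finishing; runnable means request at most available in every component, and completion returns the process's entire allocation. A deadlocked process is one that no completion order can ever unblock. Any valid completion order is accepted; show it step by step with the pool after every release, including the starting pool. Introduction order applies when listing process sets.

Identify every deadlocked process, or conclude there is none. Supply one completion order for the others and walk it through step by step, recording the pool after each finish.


The deadlocked set is P7, P3, P9 and P1.
Key observation: once P5, P6 finish, the pool peaks at (6, 3) — and every remaining process still needs more r1 than that.
A valid finishing order for the others: P5, P6. Step-by-step check:
  pool = (1, 0)
  P5: need (1, 0) fits (1, 0); releases (3, 3), pool now (4, 3)
  P6: need (2, 2) fits (4, 3); releases (2, 0), pool now (6, 3)
The stuck group stays short no matter what:
  P7 still needs (8, 1) but only (6, 3) is free — short on r1
  P3 still needs (9, 4) but only (6, 3) is free — short on r1 and r3
  P9 still needs (9, 2) but only (6, 3) is free — short on r1
  P1 still needs (9, 2) but only (6, 3) is free — short on r1


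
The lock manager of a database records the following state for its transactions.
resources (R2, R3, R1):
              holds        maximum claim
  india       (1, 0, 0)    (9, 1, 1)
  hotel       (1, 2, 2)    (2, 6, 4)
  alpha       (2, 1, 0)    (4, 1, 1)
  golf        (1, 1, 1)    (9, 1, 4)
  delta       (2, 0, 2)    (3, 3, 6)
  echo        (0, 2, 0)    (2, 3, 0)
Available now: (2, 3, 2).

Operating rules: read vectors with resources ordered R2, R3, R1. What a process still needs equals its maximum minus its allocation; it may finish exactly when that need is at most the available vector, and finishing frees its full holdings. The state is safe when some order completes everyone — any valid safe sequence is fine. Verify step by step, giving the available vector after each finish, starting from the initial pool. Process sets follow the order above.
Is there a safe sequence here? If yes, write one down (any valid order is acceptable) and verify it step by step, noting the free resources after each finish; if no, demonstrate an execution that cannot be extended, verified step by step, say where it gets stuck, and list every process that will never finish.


The state is UNSAFE.
Key observation: the pool after echo, hotel, delta, alpha is (7, 8, 6); every surviving request exceeds it in R2, so progress ends there.
The run echo, hotel, delta, alpha cannot be extended any further. Walking it through:
  pool = (2, 3, 2)
  echo: need (2, 1, 0) fits (2, 3, 2); releases (0, 2, 0), pool now (2, 5, 2)
  hotel: need (1, 4, 2) fits (2, 5, 2); releases (1, 2, 2), pool now (3, 7, 4)
  delta: need (1, 3, 4) fits (3, 7, 4); releases (2, 0, 2), pool now (5, 7, 6)
  alpha: need (2, 0, 1) fits (5, 7, 6); releases (2, 1, 0), pool now (7, 8, 6)
  india cannot run: need (8, 1, 1) vs free (7, 8, 6) (insufficient R2)
  golf cannot run: need (8, 0, 3) vs free (7, 8, 6) (insufficient R2)
Processes that can never finish: india and golf.


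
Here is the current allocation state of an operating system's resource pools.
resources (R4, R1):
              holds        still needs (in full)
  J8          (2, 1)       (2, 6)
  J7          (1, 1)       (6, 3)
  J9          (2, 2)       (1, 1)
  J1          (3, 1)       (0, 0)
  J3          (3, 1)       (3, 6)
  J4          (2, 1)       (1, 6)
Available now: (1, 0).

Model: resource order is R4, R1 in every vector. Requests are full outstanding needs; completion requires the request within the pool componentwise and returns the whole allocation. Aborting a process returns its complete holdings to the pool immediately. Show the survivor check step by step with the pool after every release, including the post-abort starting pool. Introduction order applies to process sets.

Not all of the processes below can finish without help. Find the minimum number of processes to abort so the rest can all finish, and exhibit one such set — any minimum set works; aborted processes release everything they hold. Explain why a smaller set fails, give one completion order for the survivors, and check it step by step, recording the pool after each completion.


The answer: abort J8 and J3.
Key observation: the deadlocked J4 becomes finishable only because J8 and J3 released (5, 2); it completes at step 4 below.
Why nothing smaller works — every single abort fails: J8 alone leaves J3 blocked (short on R1); J7 alone leaves J8 blocked (short on R1); J9 alone leaves J8 blocked (short on R1); J1 alone leaves J8 blocked (short on R1); J3 alone leaves J8 blocked (short on R1); J4 alone leaves J8 blocked (short on R1).
Survivors finish in the order: J1, J7, J9, J4. Step-by-step check (pool after the aborts first):
  pool = (6, 2)
  run J1 (needs (0, 0), free (6, 2)); after release of (3, 1) the pool is (9, 3)
  run J7 (needs (6, 3), free (9, 3)); after release of (1, 1) the pool is (10, 4)
  run J9 (needs (1, 1), free (10, 4)); after release of (2, 2) the pool is (12, 6)
  run J4 (needs (1, 6), free (12, 6)); after release of (2, 1) the pool is (14, 7)
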